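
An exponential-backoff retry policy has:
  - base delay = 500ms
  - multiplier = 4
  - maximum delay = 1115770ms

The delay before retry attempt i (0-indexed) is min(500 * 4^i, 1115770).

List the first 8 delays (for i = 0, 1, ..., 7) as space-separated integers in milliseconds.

Computing each delay:
  i=0: min(500*4^0, 1115770) = 500
  i=1: min(500*4^1, 1115770) = 2000
  i=2: min(500*4^2, 1115770) = 8000
  i=3: min(500*4^3, 1115770) = 32000
  i=4: min(500*4^4, 1115770) = 128000
  i=5: min(500*4^5, 1115770) = 512000
  i=6: min(500*4^6, 1115770) = 1115770
  i=7: min(500*4^7, 1115770) = 1115770

Answer: 500 2000 8000 32000 128000 512000 1115770 1115770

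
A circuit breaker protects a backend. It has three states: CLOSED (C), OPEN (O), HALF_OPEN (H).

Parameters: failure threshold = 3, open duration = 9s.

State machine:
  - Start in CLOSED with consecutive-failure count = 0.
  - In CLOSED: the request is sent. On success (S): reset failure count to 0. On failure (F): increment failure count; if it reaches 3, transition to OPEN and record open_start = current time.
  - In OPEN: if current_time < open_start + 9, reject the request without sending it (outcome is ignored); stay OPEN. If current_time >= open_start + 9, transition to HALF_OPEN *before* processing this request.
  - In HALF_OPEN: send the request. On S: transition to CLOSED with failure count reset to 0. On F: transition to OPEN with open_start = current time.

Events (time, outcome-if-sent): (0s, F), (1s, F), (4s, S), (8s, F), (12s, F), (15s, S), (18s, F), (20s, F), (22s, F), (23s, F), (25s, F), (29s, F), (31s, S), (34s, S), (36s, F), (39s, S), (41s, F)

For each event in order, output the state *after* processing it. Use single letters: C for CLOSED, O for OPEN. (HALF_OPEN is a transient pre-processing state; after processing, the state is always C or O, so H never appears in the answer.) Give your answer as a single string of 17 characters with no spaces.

Answer: CCCCCCCCOOOOCCCCC

Derivation:
State after each event:
  event#1 t=0s outcome=F: state=CLOSED
  event#2 t=1s outcome=F: state=CLOSED
  event#3 t=4s outcome=S: state=CLOSED
  event#4 t=8s outcome=F: state=CLOSED
  event#5 t=12s outcome=F: state=CLOSED
  event#6 t=15s outcome=S: state=CLOSED
  event#7 t=18s outcome=F: state=CLOSED
  event#8 t=20s outcome=F: state=CLOSED
  event#9 t=22s outcome=F: state=OPEN
  event#10 t=23s outcome=F: state=OPEN
  event#11 t=25s outcome=F: state=OPEN
  event#12 t=29s outcome=F: state=OPEN
  event#13 t=31s outcome=S: state=CLOSED
  event#14 t=34s outcome=S: state=CLOSED
  event#15 t=36s outcome=F: state=CLOSED
  event#16 t=39s outcome=S: state=CLOSED
  event#17 t=41s outcome=F: state=CLOSED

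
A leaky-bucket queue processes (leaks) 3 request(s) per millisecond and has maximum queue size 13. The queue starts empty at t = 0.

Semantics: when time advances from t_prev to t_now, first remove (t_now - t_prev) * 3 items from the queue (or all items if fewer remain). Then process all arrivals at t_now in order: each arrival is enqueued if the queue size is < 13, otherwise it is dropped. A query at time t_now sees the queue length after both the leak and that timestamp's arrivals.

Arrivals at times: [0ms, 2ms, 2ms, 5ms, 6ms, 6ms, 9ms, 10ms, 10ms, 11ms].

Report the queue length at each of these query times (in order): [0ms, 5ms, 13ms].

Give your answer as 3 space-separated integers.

Queue lengths at query times:
  query t=0ms: backlog = 1
  query t=5ms: backlog = 1
  query t=13ms: backlog = 0

Answer: 1 1 0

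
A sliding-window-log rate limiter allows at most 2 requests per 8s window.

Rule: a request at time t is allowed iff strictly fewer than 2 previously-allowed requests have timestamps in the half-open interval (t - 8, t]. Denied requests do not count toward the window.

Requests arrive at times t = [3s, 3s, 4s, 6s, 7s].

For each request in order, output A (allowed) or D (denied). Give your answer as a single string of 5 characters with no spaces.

Tracking allowed requests in the window:
  req#1 t=3s: ALLOW
  req#2 t=3s: ALLOW
  req#3 t=4s: DENY
  req#4 t=6s: DENY
  req#5 t=7s: DENY

Answer: AADDD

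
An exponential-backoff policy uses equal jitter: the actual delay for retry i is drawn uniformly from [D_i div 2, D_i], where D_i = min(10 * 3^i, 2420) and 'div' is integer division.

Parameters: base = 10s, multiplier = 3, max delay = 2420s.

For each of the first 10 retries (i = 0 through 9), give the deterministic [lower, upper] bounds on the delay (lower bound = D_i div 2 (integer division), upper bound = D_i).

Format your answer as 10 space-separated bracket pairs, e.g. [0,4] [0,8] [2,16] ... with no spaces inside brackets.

Answer: [5,10] [15,30] [45,90] [135,270] [405,810] [1210,2420] [1210,2420] [1210,2420] [1210,2420] [1210,2420]

Derivation:
Computing bounds per retry:
  i=0: D_i=min(10*3^0,2420)=10, bounds=[5,10]
  i=1: D_i=min(10*3^1,2420)=30, bounds=[15,30]
  i=2: D_i=min(10*3^2,2420)=90, bounds=[45,90]
  i=3: D_i=min(10*3^3,2420)=270, bounds=[135,270]
  i=4: D_i=min(10*3^4,2420)=810, bounds=[405,810]
  i=5: D_i=min(10*3^5,2420)=2420, bounds=[1210,2420]
  i=6: D_i=min(10*3^6,2420)=2420, bounds=[1210,2420]
  i=7: D_i=min(10*3^7,2420)=2420, bounds=[1210,2420]
  i=8: D_i=min(10*3^8,2420)=2420, bounds=[1210,2420]
  i=9: D_i=min(10*3^9,2420)=2420, bounds=[1210,2420]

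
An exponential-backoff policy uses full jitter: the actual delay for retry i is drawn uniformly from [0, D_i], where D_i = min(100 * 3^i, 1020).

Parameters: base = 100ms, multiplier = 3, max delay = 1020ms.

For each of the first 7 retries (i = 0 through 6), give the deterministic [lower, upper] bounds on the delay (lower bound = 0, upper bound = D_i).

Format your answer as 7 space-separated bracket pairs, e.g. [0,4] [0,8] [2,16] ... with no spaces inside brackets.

Answer: [0,100] [0,300] [0,900] [0,1020] [0,1020] [0,1020] [0,1020]

Derivation:
Computing bounds per retry:
  i=0: D_i=min(100*3^0,1020)=100, bounds=[0,100]
  i=1: D_i=min(100*3^1,1020)=300, bounds=[0,300]
  i=2: D_i=min(100*3^2,1020)=900, bounds=[0,900]
  i=3: D_i=min(100*3^3,1020)=1020, bounds=[0,1020]
  i=4: D_i=min(100*3^4,1020)=1020, bounds=[0,1020]
  i=5: D_i=min(100*3^5,1020)=1020, bounds=[0,1020]
  i=6: D_i=min(100*3^6,1020)=1020, bounds=[0,1020]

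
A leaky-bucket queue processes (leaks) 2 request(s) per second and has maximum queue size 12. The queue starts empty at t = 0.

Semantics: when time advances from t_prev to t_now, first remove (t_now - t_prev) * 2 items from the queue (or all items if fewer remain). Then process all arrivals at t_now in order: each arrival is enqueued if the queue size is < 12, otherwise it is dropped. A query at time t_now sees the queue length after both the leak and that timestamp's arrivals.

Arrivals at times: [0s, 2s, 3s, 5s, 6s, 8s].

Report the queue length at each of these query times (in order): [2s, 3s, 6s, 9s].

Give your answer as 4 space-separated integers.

Queue lengths at query times:
  query t=2s: backlog = 1
  query t=3s: backlog = 1
  query t=6s: backlog = 1
  query t=9s: backlog = 0

Answer: 1 1 1 0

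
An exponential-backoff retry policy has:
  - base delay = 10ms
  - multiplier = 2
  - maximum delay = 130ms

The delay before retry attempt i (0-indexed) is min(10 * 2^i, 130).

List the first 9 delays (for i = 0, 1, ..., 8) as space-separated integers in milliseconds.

Answer: 10 20 40 80 130 130 130 130 130

Derivation:
Computing each delay:
  i=0: min(10*2^0, 130) = 10
  i=1: min(10*2^1, 130) = 20
  i=2: min(10*2^2, 130) = 40
  i=3: min(10*2^3, 130) = 80
  i=4: min(10*2^4, 130) = 130
  i=5: min(10*2^5, 130) = 130
  i=6: min(10*2^6, 130) = 130
  i=7: min(10*2^7, 130) = 130
  i=8: min(10*2^8, 130) = 130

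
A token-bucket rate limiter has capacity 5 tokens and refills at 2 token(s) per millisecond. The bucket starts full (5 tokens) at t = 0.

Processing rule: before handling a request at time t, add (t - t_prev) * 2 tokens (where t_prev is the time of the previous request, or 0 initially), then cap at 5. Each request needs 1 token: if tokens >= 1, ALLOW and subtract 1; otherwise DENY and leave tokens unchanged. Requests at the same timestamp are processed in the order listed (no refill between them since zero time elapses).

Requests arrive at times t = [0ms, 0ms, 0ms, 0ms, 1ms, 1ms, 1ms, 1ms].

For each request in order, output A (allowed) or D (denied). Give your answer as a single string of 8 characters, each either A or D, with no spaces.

Simulating step by step:
  req#1 t=0ms: ALLOW
  req#2 t=0ms: ALLOW
  req#3 t=0ms: ALLOW
  req#4 t=0ms: ALLOW
  req#5 t=1ms: ALLOW
  req#6 t=1ms: ALLOW
  req#7 t=1ms: ALLOW
  req#8 t=1ms: DENY

Answer: AAAAAAAD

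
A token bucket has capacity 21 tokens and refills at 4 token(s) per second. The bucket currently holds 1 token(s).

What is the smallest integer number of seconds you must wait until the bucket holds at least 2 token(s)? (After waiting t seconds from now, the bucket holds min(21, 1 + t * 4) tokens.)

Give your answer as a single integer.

Need 1 + t * 4 >= 2, so t >= 1/4.
Smallest integer t = ceil(1/4) = 1.

Answer: 1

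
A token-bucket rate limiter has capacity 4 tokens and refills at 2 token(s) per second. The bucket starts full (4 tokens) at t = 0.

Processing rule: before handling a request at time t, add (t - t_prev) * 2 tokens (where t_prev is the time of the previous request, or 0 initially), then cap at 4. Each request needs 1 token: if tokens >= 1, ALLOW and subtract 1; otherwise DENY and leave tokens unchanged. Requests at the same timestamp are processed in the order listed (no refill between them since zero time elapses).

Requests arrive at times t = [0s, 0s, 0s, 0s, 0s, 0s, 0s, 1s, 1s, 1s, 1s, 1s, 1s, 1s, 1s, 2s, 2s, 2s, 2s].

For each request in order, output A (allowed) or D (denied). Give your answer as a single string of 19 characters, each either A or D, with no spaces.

Answer: AAAADDDAADDDDDDAADD

Derivation:
Simulating step by step:
  req#1 t=0s: ALLOW
  req#2 t=0s: ALLOW
  req#3 t=0s: ALLOW
  req#4 t=0s: ALLOW
  req#5 t=0s: DENY
  req#6 t=0s: DENY
  req#7 t=0s: DENY
  req#8 t=1s: ALLOW
  req#9 t=1s: ALLOW
  req#10 t=1s: DENY
  req#11 t=1s: DENY
  req#12 t=1s: DENY
  req#13 t=1s: DENY
  req#14 t=1s: DENY
  req#15 t=1s: DENY
  req#16 t=2s: ALLOW
  req#17 t=2s: ALLOW
  req#18 t=2s: DENY
  req#19 t=2s: DENY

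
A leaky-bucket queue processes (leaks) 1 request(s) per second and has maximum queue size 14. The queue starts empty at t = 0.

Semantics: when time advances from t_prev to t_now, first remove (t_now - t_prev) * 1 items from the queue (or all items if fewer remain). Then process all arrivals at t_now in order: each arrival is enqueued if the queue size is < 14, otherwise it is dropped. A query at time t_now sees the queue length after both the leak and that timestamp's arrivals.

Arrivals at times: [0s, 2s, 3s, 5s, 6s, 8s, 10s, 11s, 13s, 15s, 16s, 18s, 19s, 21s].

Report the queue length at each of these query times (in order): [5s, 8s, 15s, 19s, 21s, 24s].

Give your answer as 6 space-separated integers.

Answer: 1 1 1 1 1 0

Derivation:
Queue lengths at query times:
  query t=5s: backlog = 1
  query t=8s: backlog = 1
  query t=15s: backlog = 1
  query t=19s: backlog = 1
  query t=21s: backlog = 1
  query t=24s: backlog = 0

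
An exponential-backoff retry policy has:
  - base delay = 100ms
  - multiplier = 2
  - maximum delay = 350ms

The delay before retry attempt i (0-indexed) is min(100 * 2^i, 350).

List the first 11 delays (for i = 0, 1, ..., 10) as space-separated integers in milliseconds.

Answer: 100 200 350 350 350 350 350 350 350 350 350

Derivation:
Computing each delay:
  i=0: min(100*2^0, 350) = 100
  i=1: min(100*2^1, 350) = 200
  i=2: min(100*2^2, 350) = 350
  i=3: min(100*2^3, 350) = 350
  i=4: min(100*2^4, 350) = 350
  i=5: min(100*2^5, 350) = 350
  i=6: min(100*2^6, 350) = 350
  i=7: min(100*2^7, 350) = 350
  i=8: min(100*2^8, 350) = 350
  i=9: min(100*2^9, 350) = 350
  i=10: min(100*2^10, 350) = 350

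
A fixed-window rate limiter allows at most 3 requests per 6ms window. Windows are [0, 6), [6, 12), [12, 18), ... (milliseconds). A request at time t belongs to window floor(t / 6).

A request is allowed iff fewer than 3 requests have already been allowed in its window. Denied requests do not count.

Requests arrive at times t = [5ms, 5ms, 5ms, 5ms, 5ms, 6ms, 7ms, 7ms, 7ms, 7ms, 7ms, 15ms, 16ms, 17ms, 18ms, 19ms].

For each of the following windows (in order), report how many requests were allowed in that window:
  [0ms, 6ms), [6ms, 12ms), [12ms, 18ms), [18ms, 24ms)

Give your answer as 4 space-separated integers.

Answer: 3 3 3 2

Derivation:
Processing requests:
  req#1 t=5ms (window 0): ALLOW
  req#2 t=5ms (window 0): ALLOW
  req#3 t=5ms (window 0): ALLOW
  req#4 t=5ms (window 0): DENY
  req#5 t=5ms (window 0): DENY
  req#6 t=6ms (window 1): ALLOW
  req#7 t=7ms (window 1): ALLOW
  req#8 t=7ms (window 1): ALLOW
  req#9 t=7ms (window 1): DENY
  req#10 t=7ms (window 1): DENY
  req#11 t=7ms (window 1): DENY
  req#12 t=15ms (window 2): ALLOW
  req#13 t=16ms (window 2): ALLOW
  req#14 t=17ms (window 2): ALLOW
  req#15 t=18ms (window 3): ALLOW
  req#16 t=19ms (window 3): ALLOW

Allowed counts by window: 3 3 3 2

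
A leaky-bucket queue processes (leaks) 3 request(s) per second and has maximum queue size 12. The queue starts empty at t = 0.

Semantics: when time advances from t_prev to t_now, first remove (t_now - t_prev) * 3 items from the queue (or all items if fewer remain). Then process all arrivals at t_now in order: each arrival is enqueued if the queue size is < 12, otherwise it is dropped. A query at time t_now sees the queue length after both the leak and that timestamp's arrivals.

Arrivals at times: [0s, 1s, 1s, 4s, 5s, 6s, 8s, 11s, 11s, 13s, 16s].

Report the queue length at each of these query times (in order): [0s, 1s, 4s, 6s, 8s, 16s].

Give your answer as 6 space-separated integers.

Answer: 1 2 1 1 1 1

Derivation:
Queue lengths at query times:
  query t=0s: backlog = 1
  query t=1s: backlog = 2
  query t=4s: backlog = 1
  query t=6s: backlog = 1
  query t=8s: backlog = 1
  query t=16s: backlog = 1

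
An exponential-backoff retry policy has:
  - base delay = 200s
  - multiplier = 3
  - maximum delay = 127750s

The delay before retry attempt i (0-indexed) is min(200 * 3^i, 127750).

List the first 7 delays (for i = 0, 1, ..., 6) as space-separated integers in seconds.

Answer: 200 600 1800 5400 16200 48600 127750

Derivation:
Computing each delay:
  i=0: min(200*3^0, 127750) = 200
  i=1: min(200*3^1, 127750) = 600
  i=2: min(200*3^2, 127750) = 1800
  i=3: min(200*3^3, 127750) = 5400
  i=4: min(200*3^4, 127750) = 16200
  i=5: min(200*3^5, 127750) = 48600
  i=6: min(200*3^6, 127750) = 127750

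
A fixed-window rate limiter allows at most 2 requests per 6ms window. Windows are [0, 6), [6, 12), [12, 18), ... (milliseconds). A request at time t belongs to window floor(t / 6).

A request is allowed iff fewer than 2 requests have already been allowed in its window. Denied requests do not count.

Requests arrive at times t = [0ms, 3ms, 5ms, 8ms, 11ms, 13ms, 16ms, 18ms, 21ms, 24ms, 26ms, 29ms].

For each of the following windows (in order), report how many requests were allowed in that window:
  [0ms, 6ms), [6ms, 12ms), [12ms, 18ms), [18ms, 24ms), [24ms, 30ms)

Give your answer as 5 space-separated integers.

Processing requests:
  req#1 t=0ms (window 0): ALLOW
  req#2 t=3ms (window 0): ALLOW
  req#3 t=5ms (window 0): DENY
  req#4 t=8ms (window 1): ALLOW
  req#5 t=11ms (window 1): ALLOW
  req#6 t=13ms (window 2): ALLOW
  req#7 t=16ms (window 2): ALLOW
  req#8 t=18ms (window 3): ALLOW
  req#9 t=21ms (window 3): ALLOW
  req#10 t=24ms (window 4): ALLOW
  req#11 t=26ms (window 4): ALLOW
  req#12 t=29ms (window 4): DENY

Allowed counts by window: 2 2 2 2 2

Answer: 2 2 2 2 2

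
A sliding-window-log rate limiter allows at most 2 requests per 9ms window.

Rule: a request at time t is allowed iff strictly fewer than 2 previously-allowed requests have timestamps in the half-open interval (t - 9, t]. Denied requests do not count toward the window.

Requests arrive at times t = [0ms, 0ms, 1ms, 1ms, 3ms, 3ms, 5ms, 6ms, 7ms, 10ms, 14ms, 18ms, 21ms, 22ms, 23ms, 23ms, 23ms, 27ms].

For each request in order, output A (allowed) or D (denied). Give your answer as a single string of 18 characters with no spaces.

Tracking allowed requests in the window:
  req#1 t=0ms: ALLOW
  req#2 t=0ms: ALLOW
  req#3 t=1ms: DENY
  req#4 t=1ms: DENY
  req#5 t=3ms: DENY
  req#6 t=3ms: DENY
  req#7 t=5ms: DENY
  req#8 t=6ms: DENY
  req#9 t=7ms: DENY
  req#10 t=10ms: ALLOW
  req#11 t=14ms: ALLOW
  req#12 t=18ms: DENY
  req#13 t=21ms: ALLOW
  req#14 t=22ms: DENY
  req#15 t=23ms: ALLOW
  req#16 t=23ms: DENY
  req#17 t=23ms: DENY
  req#18 t=27ms: DENY

Answer: AADDDDDDDAADADADDD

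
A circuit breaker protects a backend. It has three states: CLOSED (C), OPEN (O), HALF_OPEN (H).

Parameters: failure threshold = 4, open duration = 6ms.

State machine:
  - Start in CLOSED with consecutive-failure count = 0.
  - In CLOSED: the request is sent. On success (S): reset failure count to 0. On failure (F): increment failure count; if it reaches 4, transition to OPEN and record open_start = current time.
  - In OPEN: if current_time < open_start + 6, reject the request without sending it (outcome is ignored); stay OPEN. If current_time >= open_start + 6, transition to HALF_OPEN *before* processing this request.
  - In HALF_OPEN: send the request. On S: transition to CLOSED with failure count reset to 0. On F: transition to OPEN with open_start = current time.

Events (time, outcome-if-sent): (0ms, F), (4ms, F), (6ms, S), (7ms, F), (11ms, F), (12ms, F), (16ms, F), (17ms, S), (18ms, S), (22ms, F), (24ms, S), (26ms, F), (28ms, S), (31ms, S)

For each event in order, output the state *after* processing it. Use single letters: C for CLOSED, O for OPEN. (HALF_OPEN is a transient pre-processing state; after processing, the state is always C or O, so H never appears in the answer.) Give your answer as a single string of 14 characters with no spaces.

Answer: CCCCCCOOOOOOCC

Derivation:
State after each event:
  event#1 t=0ms outcome=F: state=CLOSED
  event#2 t=4ms outcome=F: state=CLOSED
  event#3 t=6ms outcome=S: state=CLOSED
  event#4 t=7ms outcome=F: state=CLOSED
  event#5 t=11ms outcome=F: state=CLOSED
  event#6 t=12ms outcome=F: state=CLOSED
  event#7 t=16ms outcome=F: state=OPEN
  event#8 t=17ms outcome=S: state=OPEN
  event#9 t=18ms outcome=S: state=OPEN
  event#10 t=22ms outcome=F: state=OPEN
  event#11 t=24ms outcome=S: state=OPEN
  event#12 t=26ms outcome=F: state=OPEN
  event#13 t=28ms outcome=S: state=CLOSED
  event#14 t=31ms outcome=S: state=CLOSED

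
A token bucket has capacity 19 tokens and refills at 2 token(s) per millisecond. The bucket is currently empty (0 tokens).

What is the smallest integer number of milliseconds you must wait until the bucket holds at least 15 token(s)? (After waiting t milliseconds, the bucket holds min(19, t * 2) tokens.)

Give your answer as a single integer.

Answer: 8

Derivation:
Need t * 2 >= 15, so t >= 15/2.
Smallest integer t = ceil(15/2) = 8.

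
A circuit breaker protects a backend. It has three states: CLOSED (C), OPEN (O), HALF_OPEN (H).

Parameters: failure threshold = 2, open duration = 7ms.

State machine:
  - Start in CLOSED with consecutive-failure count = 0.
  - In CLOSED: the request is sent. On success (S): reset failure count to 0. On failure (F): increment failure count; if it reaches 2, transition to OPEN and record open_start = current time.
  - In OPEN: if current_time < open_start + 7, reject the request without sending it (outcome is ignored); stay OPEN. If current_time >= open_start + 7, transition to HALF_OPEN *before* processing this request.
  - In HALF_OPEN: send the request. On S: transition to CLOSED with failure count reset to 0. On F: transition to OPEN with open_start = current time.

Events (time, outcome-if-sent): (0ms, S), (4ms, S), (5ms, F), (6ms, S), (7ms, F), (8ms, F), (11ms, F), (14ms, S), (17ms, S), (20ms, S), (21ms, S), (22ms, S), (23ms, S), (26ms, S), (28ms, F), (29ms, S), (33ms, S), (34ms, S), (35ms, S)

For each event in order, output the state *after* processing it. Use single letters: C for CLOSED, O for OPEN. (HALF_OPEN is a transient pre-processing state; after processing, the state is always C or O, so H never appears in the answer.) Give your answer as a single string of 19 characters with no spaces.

Answer: CCCCCOOOCCCCCCCCCCC

Derivation:
State after each event:
  event#1 t=0ms outcome=S: state=CLOSED
  event#2 t=4ms outcome=S: state=CLOSED
  event#3 t=5ms outcome=F: state=CLOSED
  event#4 t=6ms outcome=S: state=CLOSED
  event#5 t=7ms outcome=F: state=CLOSED
  event#6 t=8ms outcome=F: state=OPEN
  event#7 t=11ms outcome=F: state=OPEN
  event#8 t=14ms outcome=S: state=OPEN
  event#9 t=17ms outcome=S: state=CLOSED
  event#10 t=20ms outcome=S: state=CLOSED
  event#11 t=21ms outcome=S: state=CLOSED
  event#12 t=22ms outcome=S: state=CLOSED
  event#13 t=23ms outcome=S: state=CLOSED
  event#14 t=26ms outcome=S: state=CLOSED
  event#15 t=28ms outcome=F: state=CLOSED
  event#16 t=29ms outcome=S: state=CLOSED
  event#17 t=33ms outcome=S: state=CLOSED
  event#18 t=34ms outcome=S: state=CLOSED
  event#19 t=35ms outcome=S: state=CLOSED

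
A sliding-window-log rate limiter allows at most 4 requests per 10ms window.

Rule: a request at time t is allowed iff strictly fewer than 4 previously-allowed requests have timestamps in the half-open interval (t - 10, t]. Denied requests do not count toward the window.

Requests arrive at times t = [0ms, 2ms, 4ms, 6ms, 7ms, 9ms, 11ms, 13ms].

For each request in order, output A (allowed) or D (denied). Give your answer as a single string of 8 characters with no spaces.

Tracking allowed requests in the window:
  req#1 t=0ms: ALLOW
  req#2 t=2ms: ALLOW
  req#3 t=4ms: ALLOW
  req#4 t=6ms: ALLOW
  req#5 t=7ms: DENY
  req#6 t=9ms: DENY
  req#7 t=11ms: ALLOW
  req#8 t=13ms: ALLOW

Answer: AAAADDAA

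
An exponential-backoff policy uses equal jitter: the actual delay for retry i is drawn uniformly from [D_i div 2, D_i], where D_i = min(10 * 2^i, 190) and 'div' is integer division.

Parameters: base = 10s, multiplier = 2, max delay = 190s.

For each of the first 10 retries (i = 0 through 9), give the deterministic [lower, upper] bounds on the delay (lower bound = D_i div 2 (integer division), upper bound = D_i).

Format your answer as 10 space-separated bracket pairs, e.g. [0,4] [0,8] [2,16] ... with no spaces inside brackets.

Answer: [5,10] [10,20] [20,40] [40,80] [80,160] [95,190] [95,190] [95,190] [95,190] [95,190]

Derivation:
Computing bounds per retry:
  i=0: D_i=min(10*2^0,190)=10, bounds=[5,10]
  i=1: D_i=min(10*2^1,190)=20, bounds=[10,20]
  i=2: D_i=min(10*2^2,190)=40, bounds=[20,40]
  i=3: D_i=min(10*2^3,190)=80, bounds=[40,80]
  i=4: D_i=min(10*2^4,190)=160, bounds=[80,160]
  i=5: D_i=min(10*2^5,190)=190, bounds=[95,190]
  i=6: D_i=min(10*2^6,190)=190, bounds=[95,190]
  i=7: D_i=min(10*2^7,190)=190, bounds=[95,190]
  i=8: D_i=min(10*2^8,190)=190, bounds=[95,190]
  i=9: D_i=min(10*2^9,190)=190, bounds=[95,190]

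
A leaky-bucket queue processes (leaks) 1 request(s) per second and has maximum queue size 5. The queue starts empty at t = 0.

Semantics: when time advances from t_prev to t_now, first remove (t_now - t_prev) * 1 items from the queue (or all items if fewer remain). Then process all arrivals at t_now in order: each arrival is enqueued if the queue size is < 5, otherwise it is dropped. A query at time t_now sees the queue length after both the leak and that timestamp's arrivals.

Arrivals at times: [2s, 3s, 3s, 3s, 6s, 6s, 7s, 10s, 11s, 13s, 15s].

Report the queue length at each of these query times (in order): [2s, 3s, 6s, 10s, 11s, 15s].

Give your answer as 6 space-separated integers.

Answer: 1 3 2 1 1 1

Derivation:
Queue lengths at query times:
  query t=2s: backlog = 1
  query t=3s: backlog = 3
  query t=6s: backlog = 2
  query t=10s: backlog = 1
  query t=11s: backlog = 1
  query t=15s: backlog = 1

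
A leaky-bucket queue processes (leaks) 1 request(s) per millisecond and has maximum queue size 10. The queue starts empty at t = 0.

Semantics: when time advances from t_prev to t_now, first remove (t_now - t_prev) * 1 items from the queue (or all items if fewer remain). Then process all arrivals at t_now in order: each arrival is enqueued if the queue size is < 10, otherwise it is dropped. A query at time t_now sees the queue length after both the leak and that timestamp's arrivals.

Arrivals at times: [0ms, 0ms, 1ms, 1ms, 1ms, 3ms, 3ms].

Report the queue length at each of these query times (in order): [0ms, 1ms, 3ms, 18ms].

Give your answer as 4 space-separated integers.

Queue lengths at query times:
  query t=0ms: backlog = 2
  query t=1ms: backlog = 4
  query t=3ms: backlog = 4
  query t=18ms: backlog = 0

Answer: 2 4 4 0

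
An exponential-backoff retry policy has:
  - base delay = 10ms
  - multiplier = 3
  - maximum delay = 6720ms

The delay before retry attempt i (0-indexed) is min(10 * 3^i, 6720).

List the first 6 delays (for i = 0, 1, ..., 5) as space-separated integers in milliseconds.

Computing each delay:
  i=0: min(10*3^0, 6720) = 10
  i=1: min(10*3^1, 6720) = 30
  i=2: min(10*3^2, 6720) = 90
  i=3: min(10*3^3, 6720) = 270
  i=4: min(10*3^4, 6720) = 810
  i=5: min(10*3^5, 6720) = 2430

Answer: 10 30 90 270 810 2430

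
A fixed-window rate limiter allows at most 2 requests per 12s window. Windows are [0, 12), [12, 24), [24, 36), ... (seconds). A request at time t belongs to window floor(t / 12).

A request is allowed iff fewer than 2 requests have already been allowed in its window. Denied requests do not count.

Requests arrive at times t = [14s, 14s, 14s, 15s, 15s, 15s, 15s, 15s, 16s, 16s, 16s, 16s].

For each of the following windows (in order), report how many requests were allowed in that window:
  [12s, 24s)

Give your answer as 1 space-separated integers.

Answer: 2

Derivation:
Processing requests:
  req#1 t=14s (window 1): ALLOW
  req#2 t=14s (window 1): ALLOW
  req#3 t=14s (window 1): DENY
  req#4 t=15s (window 1): DENY
  req#5 t=15s (window 1): DENY
  req#6 t=15s (window 1): DENY
  req#7 t=15s (window 1): DENY
  req#8 t=15s (window 1): DENY
  req#9 t=16s (window 1): DENY
  req#10 t=16s (window 1): DENY
  req#11 t=16s (window 1): DENY
  req#12 t=16s (window 1): DENY

Allowed counts by window: 2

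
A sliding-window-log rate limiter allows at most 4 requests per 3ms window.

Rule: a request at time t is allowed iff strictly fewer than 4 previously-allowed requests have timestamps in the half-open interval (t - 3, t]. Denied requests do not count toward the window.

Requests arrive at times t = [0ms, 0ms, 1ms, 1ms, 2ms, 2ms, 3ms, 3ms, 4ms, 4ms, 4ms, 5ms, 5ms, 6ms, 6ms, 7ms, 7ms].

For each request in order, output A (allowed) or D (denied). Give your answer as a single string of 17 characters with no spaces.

Tracking allowed requests in the window:
  req#1 t=0ms: ALLOW
  req#2 t=0ms: ALLOW
  req#3 t=1ms: ALLOW
  req#4 t=1ms: ALLOW
  req#5 t=2ms: DENY
  req#6 t=2ms: DENY
  req#7 t=3ms: ALLOW
  req#8 t=3ms: ALLOW
  req#9 t=4ms: ALLOW
  req#10 t=4ms: ALLOW
  req#11 t=4ms: DENY
  req#12 t=5ms: DENY
  req#13 t=5ms: DENY
  req#14 t=6ms: ALLOW
  req#15 t=6ms: ALLOW
  req#16 t=7ms: ALLOW
  req#17 t=7ms: ALLOW

Answer: AAAADDAAAADDDAAAA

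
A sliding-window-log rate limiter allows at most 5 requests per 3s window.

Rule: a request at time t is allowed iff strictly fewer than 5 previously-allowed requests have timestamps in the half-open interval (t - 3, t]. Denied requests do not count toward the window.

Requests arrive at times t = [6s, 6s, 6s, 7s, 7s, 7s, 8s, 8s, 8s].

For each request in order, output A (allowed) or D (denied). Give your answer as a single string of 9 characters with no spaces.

Tracking allowed requests in the window:
  req#1 t=6s: ALLOW
  req#2 t=6s: ALLOW
  req#3 t=6s: ALLOW
  req#4 t=7s: ALLOW
  req#5 t=7s: ALLOW
  req#6 t=7s: DENY
  req#7 t=8s: DENY
  req#8 t=8s: DENY
  req#9 t=8s: DENY

Answer: AAAAADDDD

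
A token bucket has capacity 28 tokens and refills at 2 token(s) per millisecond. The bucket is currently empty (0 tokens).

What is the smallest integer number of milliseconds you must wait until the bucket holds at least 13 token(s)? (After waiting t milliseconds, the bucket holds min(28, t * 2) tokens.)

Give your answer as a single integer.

Need t * 2 >= 13, so t >= 13/2.
Smallest integer t = ceil(13/2) = 7.

Answer: 7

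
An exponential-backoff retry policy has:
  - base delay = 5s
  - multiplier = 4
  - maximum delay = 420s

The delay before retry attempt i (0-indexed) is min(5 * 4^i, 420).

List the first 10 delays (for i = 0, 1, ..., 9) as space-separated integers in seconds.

Answer: 5 20 80 320 420 420 420 420 420 420

Derivation:
Computing each delay:
  i=0: min(5*4^0, 420) = 5
  i=1: min(5*4^1, 420) = 20
  i=2: min(5*4^2, 420) = 80
  i=3: min(5*4^3, 420) = 320
  i=4: min(5*4^4, 420) = 420
  i=5: min(5*4^5, 420) = 420
  i=6: min(5*4^6, 420) = 420
  i=7: min(5*4^7, 420) = 420
  i=8: min(5*4^8, 420) = 420
  i=9: min(5*4^9, 420) = 420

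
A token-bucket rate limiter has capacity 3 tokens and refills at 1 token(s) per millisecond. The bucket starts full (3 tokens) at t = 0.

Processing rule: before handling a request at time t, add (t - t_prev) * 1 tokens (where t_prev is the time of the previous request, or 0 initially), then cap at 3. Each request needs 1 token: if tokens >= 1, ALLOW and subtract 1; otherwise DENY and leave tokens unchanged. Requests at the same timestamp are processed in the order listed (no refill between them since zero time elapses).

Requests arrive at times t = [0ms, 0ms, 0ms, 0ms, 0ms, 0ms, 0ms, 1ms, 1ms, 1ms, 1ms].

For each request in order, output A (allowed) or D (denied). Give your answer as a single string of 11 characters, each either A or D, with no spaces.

Simulating step by step:
  req#1 t=0ms: ALLOW
  req#2 t=0ms: ALLOW
  req#3 t=0ms: ALLOW
  req#4 t=0ms: DENY
  req#5 t=0ms: DENY
  req#6 t=0ms: DENY
  req#7 t=0ms: DENY
  req#8 t=1ms: ALLOW
  req#9 t=1ms: DENY
  req#10 t=1ms: DENY
  req#11 t=1ms: DENY

Answer: AAADDDDADDD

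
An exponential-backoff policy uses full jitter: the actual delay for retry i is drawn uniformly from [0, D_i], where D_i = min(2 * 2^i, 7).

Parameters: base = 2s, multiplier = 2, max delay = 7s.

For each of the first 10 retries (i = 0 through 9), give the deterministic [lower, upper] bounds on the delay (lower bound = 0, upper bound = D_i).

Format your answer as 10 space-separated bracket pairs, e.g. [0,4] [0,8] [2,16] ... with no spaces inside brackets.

Answer: [0,2] [0,4] [0,7] [0,7] [0,7] [0,7] [0,7] [0,7] [0,7] [0,7]

Derivation:
Computing bounds per retry:
  i=0: D_i=min(2*2^0,7)=2, bounds=[0,2]
  i=1: D_i=min(2*2^1,7)=4, bounds=[0,4]
  i=2: D_i=min(2*2^2,7)=7, bounds=[0,7]
  i=3: D_i=min(2*2^3,7)=7, bounds=[0,7]
  i=4: D_i=min(2*2^4,7)=7, bounds=[0,7]
  i=5: D_i=min(2*2^5,7)=7, bounds=[0,7]
  i=6: D_i=min(2*2^6,7)=7, bounds=[0,7]
  i=7: D_i=min(2*2^7,7)=7, bounds=[0,7]
  i=8: D_i=min(2*2^8,7)=7, bounds=[0,7]
  i=9: D_i=min(2*2^9,7)=7, bounds=[0,7]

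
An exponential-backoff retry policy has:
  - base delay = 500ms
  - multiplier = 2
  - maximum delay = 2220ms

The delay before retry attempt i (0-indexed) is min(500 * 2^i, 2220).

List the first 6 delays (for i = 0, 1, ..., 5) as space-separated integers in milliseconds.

Computing each delay:
  i=0: min(500*2^0, 2220) = 500
  i=1: min(500*2^1, 2220) = 1000
  i=2: min(500*2^2, 2220) = 2000
  i=3: min(500*2^3, 2220) = 2220
  i=4: min(500*2^4, 2220) = 2220
  i=5: min(500*2^5, 2220) = 2220

Answer: 500 1000 2000 2220 2220 2220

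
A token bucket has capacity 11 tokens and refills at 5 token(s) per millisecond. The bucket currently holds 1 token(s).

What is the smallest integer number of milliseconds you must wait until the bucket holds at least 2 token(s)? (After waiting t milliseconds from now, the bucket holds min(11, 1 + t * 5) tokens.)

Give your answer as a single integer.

Answer: 1

Derivation:
Need 1 + t * 5 >= 2, so t >= 1/5.
Smallest integer t = ceil(1/5) = 1.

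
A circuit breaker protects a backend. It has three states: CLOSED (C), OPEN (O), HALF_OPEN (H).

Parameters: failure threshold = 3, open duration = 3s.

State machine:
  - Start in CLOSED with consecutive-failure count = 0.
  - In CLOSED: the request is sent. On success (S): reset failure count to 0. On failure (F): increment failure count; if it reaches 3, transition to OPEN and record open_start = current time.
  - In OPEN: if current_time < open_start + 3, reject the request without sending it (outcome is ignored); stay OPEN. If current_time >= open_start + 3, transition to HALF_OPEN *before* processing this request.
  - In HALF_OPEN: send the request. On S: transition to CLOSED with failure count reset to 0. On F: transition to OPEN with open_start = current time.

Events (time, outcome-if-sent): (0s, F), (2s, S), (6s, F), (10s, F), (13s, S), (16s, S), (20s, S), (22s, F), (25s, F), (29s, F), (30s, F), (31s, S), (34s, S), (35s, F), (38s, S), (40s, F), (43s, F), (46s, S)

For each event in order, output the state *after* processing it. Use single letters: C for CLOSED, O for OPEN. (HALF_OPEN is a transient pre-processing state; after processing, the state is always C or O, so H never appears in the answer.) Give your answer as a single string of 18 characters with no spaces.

State after each event:
  event#1 t=0s outcome=F: state=CLOSED
  event#2 t=2s outcome=S: state=CLOSED
  event#3 t=6s outcome=F: state=CLOSED
  event#4 t=10s outcome=F: state=CLOSED
  event#5 t=13s outcome=S: state=CLOSED
  event#6 t=16s outcome=S: state=CLOSED
  event#7 t=20s outcome=S: state=CLOSED
  event#8 t=22s outcome=F: state=CLOSED
  event#9 t=25s outcome=F: state=CLOSED
  event#10 t=29s outcome=F: state=OPEN
  event#11 t=30s outcome=F: state=OPEN
  event#12 t=31s outcome=S: state=OPEN
  event#13 t=34s outcome=S: state=CLOSED
  event#14 t=35s outcome=F: state=CLOSED
  event#15 t=38s outcome=S: state=CLOSED
  event#16 t=40s outcome=F: state=CLOSED
  event#17 t=43s outcome=F: state=CLOSED
  event#18 t=46s outcome=S: state=CLOSED

Answer: CCCCCCCCCOOOCCCCCC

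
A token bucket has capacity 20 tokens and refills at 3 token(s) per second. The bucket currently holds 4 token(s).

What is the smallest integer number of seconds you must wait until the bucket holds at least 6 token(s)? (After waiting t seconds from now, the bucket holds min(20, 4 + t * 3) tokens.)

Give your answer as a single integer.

Answer: 1

Derivation:
Need 4 + t * 3 >= 6, so t >= 2/3.
Smallest integer t = ceil(2/3) = 1.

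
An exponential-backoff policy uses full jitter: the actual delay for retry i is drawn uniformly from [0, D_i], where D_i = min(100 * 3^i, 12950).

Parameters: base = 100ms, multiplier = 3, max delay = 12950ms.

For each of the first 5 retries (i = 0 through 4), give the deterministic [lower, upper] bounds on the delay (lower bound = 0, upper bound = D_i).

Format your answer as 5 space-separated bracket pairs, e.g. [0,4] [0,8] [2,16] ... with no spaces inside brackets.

Answer: [0,100] [0,300] [0,900] [0,2700] [0,8100]

Derivation:
Computing bounds per retry:
  i=0: D_i=min(100*3^0,12950)=100, bounds=[0,100]
  i=1: D_i=min(100*3^1,12950)=300, bounds=[0,300]
  i=2: D_i=min(100*3^2,12950)=900, bounds=[0,900]
  i=3: D_i=min(100*3^3,12950)=2700, bounds=[0,2700]
  i=4: D_i=min(100*3^4,12950)=8100, bounds=[0,8100]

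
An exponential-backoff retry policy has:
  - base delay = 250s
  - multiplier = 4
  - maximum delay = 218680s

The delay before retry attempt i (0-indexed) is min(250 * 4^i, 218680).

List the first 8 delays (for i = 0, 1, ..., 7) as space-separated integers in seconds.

Answer: 250 1000 4000 16000 64000 218680 218680 218680

Derivation:
Computing each delay:
  i=0: min(250*4^0, 218680) = 250
  i=1: min(250*4^1, 218680) = 1000
  i=2: min(250*4^2, 218680) = 4000
  i=3: min(250*4^3, 218680) = 16000
  i=4: min(250*4^4, 218680) = 64000
  i=5: min(250*4^5, 218680) = 218680
  i=6: min(250*4^6, 218680) = 218680
  i=7: min(250*4^7, 218680) = 218680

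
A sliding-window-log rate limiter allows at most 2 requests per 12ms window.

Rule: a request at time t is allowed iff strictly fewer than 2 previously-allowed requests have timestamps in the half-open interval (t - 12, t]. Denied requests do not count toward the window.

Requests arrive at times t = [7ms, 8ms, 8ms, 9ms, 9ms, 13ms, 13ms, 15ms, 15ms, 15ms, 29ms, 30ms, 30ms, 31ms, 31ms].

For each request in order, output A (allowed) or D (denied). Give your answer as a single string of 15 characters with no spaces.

Tracking allowed requests in the window:
  req#1 t=7ms: ALLOW
  req#2 t=8ms: ALLOW
  req#3 t=8ms: DENY
  req#4 t=9ms: DENY
  req#5 t=9ms: DENY
  req#6 t=13ms: DENY
  req#7 t=13ms: DENY
  req#8 t=15ms: DENY
  req#9 t=15ms: DENY
  req#10 t=15ms: DENY
  req#11 t=29ms: ALLOW
  req#12 t=30ms: ALLOW
  req#13 t=30ms: DENY
  req#14 t=31ms: DENY
  req#15 t=31ms: DENY

Answer: AADDDDDDDDAADDD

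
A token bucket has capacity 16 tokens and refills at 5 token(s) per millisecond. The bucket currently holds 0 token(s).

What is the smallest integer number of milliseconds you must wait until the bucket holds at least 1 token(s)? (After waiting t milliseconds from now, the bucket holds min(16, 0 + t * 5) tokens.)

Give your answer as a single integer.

Need 0 + t * 5 >= 1, so t >= 1/5.
Smallest integer t = ceil(1/5) = 1.

Answer: 1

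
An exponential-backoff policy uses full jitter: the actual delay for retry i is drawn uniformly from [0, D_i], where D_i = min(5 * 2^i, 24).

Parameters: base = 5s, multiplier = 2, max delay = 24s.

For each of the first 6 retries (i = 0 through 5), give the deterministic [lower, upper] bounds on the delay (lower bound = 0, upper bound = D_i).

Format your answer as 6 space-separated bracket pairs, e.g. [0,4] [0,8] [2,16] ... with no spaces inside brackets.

Computing bounds per retry:
  i=0: D_i=min(5*2^0,24)=5, bounds=[0,5]
  i=1: D_i=min(5*2^1,24)=10, bounds=[0,10]
  i=2: D_i=min(5*2^2,24)=20, bounds=[0,20]
  i=3: D_i=min(5*2^3,24)=24, bounds=[0,24]
  i=4: D_i=min(5*2^4,24)=24, bounds=[0,24]
  i=5: D_i=min(5*2^5,24)=24, bounds=[0,24]

Answer: [0,5] [0,10] [0,20] [0,24] [0,24] [0,24]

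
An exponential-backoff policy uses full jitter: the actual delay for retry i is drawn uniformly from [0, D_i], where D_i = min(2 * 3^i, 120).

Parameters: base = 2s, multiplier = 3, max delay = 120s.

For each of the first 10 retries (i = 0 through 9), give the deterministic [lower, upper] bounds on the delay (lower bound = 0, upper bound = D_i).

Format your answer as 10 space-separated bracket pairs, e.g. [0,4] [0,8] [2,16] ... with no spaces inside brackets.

Computing bounds per retry:
  i=0: D_i=min(2*3^0,120)=2, bounds=[0,2]
  i=1: D_i=min(2*3^1,120)=6, bounds=[0,6]
  i=2: D_i=min(2*3^2,120)=18, bounds=[0,18]
  i=3: D_i=min(2*3^3,120)=54, bounds=[0,54]
  i=4: D_i=min(2*3^4,120)=120, bounds=[0,120]
  i=5: D_i=min(2*3^5,120)=120, bounds=[0,120]
  i=6: D_i=min(2*3^6,120)=120, bounds=[0,120]
  i=7: D_i=min(2*3^7,120)=120, bounds=[0,120]
  i=8: D_i=min(2*3^8,120)=120, bounds=[0,120]
  i=9: D_i=min(2*3^9,120)=120, bounds=[0,120]

Answer: [0,2] [0,6] [0,18] [0,54] [0,120] [0,120] [0,120] [0,120] [0,120] [0,120]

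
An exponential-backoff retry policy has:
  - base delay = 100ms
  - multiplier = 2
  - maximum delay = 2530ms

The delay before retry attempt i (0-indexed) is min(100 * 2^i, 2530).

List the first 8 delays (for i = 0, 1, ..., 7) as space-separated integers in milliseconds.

Answer: 100 200 400 800 1600 2530 2530 2530

Derivation:
Computing each delay:
  i=0: min(100*2^0, 2530) = 100
  i=1: min(100*2^1, 2530) = 200
  i=2: min(100*2^2, 2530) = 400
  i=3: min(100*2^3, 2530) = 800
  i=4: min(100*2^4, 2530) = 1600
  i=5: min(100*2^5, 2530) = 2530
  i=6: min(100*2^6, 2530) = 2530
  i=7: min(100*2^7, 2530) = 2530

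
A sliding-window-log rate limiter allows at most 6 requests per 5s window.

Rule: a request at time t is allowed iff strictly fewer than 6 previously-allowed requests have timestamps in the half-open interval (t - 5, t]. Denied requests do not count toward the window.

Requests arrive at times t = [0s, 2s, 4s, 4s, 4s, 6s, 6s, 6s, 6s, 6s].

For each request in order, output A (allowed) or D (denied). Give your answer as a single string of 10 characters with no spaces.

Answer: AAAAAAADDD

Derivation:
Tracking allowed requests in the window:
  req#1 t=0s: ALLOW
  req#2 t=2s: ALLOW
  req#3 t=4s: ALLOW
  req#4 t=4s: ALLOW
  req#5 t=4s: ALLOW
  req#6 t=6s: ALLOW
  req#7 t=6s: ALLOW
  req#8 t=6s: DENY
  req#9 t=6s: DENY
  req#10 t=6s: DENY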